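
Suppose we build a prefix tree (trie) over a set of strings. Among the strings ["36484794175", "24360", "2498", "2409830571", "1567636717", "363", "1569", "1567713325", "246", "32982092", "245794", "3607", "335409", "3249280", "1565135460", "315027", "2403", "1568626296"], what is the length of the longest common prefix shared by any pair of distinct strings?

The deepest shared node is where two words last agree before diverging.
e.g. "1567636717" and "1567713325" share the prefix "1567" of length 4; no pair shares a longer one.
Longest shared-prefix length: 4

4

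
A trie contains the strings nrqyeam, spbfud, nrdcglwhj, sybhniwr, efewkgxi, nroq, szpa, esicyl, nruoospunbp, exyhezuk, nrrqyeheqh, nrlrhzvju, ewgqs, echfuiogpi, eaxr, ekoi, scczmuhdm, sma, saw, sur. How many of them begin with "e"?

7

Walk to "e"; the words in its subtree are exactly those with that prefix.
Matches: "eaxr", "echfuiogpi", "efewkgxi", "ekoi", "esicyl", "ewgqs", "exyhezuk"
Count: 7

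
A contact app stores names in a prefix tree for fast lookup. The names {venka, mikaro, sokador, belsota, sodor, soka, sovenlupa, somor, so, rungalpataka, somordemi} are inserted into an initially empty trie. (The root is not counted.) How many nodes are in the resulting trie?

54

Count nodes per top-level branch (shared prefixes stored once):
  'b'-branch (belsota): 7 nodes
  'm'-branch (mikaro): 6 nodes
  'r'-branch (rungalpataka): 12 nodes
  's'-branch (so, sodor, soka, sokador, somor, somordemi, sovenlupa): 24 nodes
  'v'-branch (venka): 5 nodes
Sum: 54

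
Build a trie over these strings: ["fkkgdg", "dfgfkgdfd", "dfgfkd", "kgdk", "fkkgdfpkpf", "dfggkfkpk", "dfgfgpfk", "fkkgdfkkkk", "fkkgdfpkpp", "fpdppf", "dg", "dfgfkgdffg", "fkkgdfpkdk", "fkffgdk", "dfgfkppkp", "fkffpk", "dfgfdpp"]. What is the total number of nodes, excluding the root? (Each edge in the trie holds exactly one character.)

64

Trace insertions, counting only characters that open a new branch:
  "fkkgdg" → 6 new (f, k, k, g, d, g)
  "dfgfkgdfd" → 9 new (d, f, g, f, k, g, d, f, d)
  "dfgfkd" → prefix "dfgfk" already present; 1 new (d)
  "kgdk" → 4 new (k, g, d, k)
  "fkkgdfpkpf" → prefix "fkkgd" already present; 5 new (f, p, k, p, f)
  "dfggkfkpk" → prefix "dfg" already present; 6 new (g, k, f, k, p, k)
  "dfgfgpfk" → prefix "dfgf" already present; 4 new (g, p, f, k)
  "fkkgdfkkkk" → prefix "fkkgdf" already present; 4 new (k, k, k, k)
  "fkkgdfpkpp" → prefix "fkkgdfpkp" already present; 1 new (p)
  "fpdppf" → prefix "f" already present; 5 new (p, d, p, p, f)
  "dg" → prefix "d" already present; 1 new (g)
  "dfgfkgdffg" → prefix "dfgfkgdf" already present; 2 new (f, g)
  "fkkgdfpkdk" → prefix "fkkgdfpk" already present; 2 new (d, k)
  "fkffgdk" → prefix "fk" already present; 5 new (f, f, g, d, k)
  "dfgfkppkp" → prefix "dfgfk" already present; 4 new (p, p, k, p)
  "fkffpk" → prefix "fkff" already present; 2 new (p, k)
  "dfgfdpp" → prefix "dfgf" already present; 3 new (d, p, p)
Total nodes = 6 + 9 + 1 + 4 + 5 + 6 + 4 + 4 + 1 + 5 + 1 + 2 + 2 + 5 + 4 + 2 + 3 = 64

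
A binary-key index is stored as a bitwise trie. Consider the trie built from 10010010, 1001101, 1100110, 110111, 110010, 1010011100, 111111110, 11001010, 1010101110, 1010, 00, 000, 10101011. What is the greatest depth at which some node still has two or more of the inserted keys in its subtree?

Equivalently: take the maximum, over all pairs, of their longest common prefix length.
"10101011" and "1010101110" agree on "10101011" (8 characters) before diverging; nothing deeper is shared.
Longest shared-prefix length: 8

8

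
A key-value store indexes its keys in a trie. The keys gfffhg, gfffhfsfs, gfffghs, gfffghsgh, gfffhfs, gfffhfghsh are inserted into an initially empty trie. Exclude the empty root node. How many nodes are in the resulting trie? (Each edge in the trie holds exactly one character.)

19

Trie structure (* marks end of a word):
(root)
└─ g
   └─ f
      └─ f
         └─ f
            ├─ g
            │  └─ h
            │     └─ s *
            │        └─ g
            │           └─ h *
            └─ h
               ├─ f
               │  ├─ g
               │  │  └─ h
               │  │     └─ s
               │  │        └─ h *
               │  └─ s *
               │     └─ f
               │        └─ s *
               └─ g *
Counting every labelled node above: 19.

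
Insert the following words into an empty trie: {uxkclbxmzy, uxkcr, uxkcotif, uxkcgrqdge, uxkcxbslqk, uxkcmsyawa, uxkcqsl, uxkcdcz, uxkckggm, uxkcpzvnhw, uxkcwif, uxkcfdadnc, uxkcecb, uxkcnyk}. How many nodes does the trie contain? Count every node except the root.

For each word, the new-node count is its length minus the longest prefix already in the trie:
  "uxkclbxmzy" → 10 new (u, x, k, c, l, b, x, m, z, y)
  "uxkcr" → prefix "uxkc" already present; 1 new (r)
  "uxkcotif" → prefix "uxkc" already present; 4 new (o, t, i, f)
  "uxkcgrqdge" → prefix "uxkc" already present; 6 new (g, r, q, d, g, e)
  "uxkcxbslqk" → prefix "uxkc" already present; 6 new (x, b, s, l, q, k)
  "uxkcmsyawa" → prefix "uxkc" already present; 6 new (m, s, y, a, w, a)
  "uxkcqsl" → prefix "uxkc" already present; 3 new (q, s, l)
  "uxkcdcz" → prefix "uxkc" already present; 3 new (d, c, z)
  "uxkckggm" → prefix "uxkc" already present; 4 new (k, g, g, m)
  "uxkcpzvnhw" → prefix "uxkc" already present; 6 new (p, z, v, n, h, w)
  "uxkcwif" → prefix "uxkc" already present; 3 new (w, i, f)
  "uxkcfdadnc" → prefix "uxkc" already present; 6 new (f, d, a, d, n, c)
  "uxkcecb" → prefix "uxkc" already present; 3 new (e, c, b)
  "uxkcnyk" → prefix "uxkc" already present; 3 new (n, y, k)
Total nodes = 10 + 1 + 4 + 6 + 6 + 6 + 3 + 3 + 4 + 6 + 3 + 6 + 3 + 3 = 64

64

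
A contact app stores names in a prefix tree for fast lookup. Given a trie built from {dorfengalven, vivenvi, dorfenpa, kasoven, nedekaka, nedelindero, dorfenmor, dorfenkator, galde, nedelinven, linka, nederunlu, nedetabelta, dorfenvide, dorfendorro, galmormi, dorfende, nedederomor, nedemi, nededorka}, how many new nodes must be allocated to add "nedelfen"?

3

Walking "nedelfen" from the root, the first 5 characters ("nedel") follow existing edges; "f" is the first miss.
Each of the 3 remaining characters creates one node.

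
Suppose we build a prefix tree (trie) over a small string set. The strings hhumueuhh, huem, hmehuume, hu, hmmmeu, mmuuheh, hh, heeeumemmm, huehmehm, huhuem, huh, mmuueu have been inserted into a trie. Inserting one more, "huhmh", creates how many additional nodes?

"huh" is already a path in the trie; the remaining "mh" must be added.
New nodes needed: |"huhmh"| − 3 = 5 − 3 = 2.

2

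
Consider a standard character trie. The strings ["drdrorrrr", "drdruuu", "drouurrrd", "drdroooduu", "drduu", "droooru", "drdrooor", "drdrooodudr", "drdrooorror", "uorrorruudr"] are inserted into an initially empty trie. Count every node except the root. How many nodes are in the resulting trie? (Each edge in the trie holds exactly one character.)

47

For each word, the new-node count is its length minus the longest prefix already in the trie:
  "drdrorrrr" → 9 new (d, r, d, r, o, r, r, r, r)
  "drdruuu" → prefix "drdr" already present; 3 new (u, u, u)
  "drouurrrd" → prefix "dr" already present; 7 new (o, u, u, r, r, r, d)
  "drdroooduu" → prefix "drdro" already present; 5 new (o, o, d, u, u)
  "drduu" → prefix "drd" already present; 2 new (u, u)
  "droooru" → prefix "dro" already present; 4 new (o, o, r, u)
  "drdrooor" → prefix "drdrooo" already present; 1 new (r)
  "drdrooodudr" → prefix "drdrooodu" already present; 2 new (d, r)
  "drdrooorror" → prefix "drdrooor" already present; 3 new (r, o, r)
  "uorrorruudr" → 11 new (u, o, r, r, o, r, r, u, u, d, r)
Total nodes = 9 + 3 + 7 + 5 + 2 + 4 + 1 + 2 + 3 + 11 = 47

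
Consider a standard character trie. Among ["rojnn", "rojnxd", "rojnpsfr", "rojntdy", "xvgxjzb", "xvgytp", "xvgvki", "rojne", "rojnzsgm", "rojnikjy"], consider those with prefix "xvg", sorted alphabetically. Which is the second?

Filter for "xvg…" and sort: "xvgvki", "xvgxjzb", "xvgytp"
The 2nd is xvgxjzb.

xvgxjzb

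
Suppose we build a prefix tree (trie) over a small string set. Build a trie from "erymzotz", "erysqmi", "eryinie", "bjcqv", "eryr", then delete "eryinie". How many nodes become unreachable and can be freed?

Walk "eryinie" from the leaf back toward the root, removing each node that no remaining word uses.
The suffix "inie" (4 nodes) is used only by "eryinie"; the node for "ery" still has the child "m", so pruning stops there.
Nodes removed: 4

4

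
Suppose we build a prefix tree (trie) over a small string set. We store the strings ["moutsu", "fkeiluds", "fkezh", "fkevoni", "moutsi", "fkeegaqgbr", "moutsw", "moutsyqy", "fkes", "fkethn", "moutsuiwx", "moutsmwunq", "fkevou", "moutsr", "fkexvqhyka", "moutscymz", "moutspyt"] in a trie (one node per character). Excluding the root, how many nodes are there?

For each word, the new-node count is its length minus the longest prefix already in the trie:
  "moutsu" → 6 new (m, o, u, t, s, u)
  "fkeiluds" → 8 new (f, k, e, i, l, u, d, s)
  "fkezh" → prefix "fke" already present; 2 new (z, h)
  "fkevoni" → prefix "fke" already present; 4 new (v, o, n, i)
  "moutsi" → prefix "mouts" already present; 1 new (i)
  "fkeegaqgbr" → prefix "fke" already present; 7 new (e, g, a, q, g, b, r)
  "moutsw" → prefix "mouts" already present; 1 new (w)
  "moutsyqy" → prefix "mouts" already present; 3 new (y, q, y)
  "fkes" → prefix "fke" already present; 1 new (s)
  "fkethn" → prefix "fke" already present; 3 new (t, h, n)
  "moutsuiwx" → prefix "moutsu" already present; 3 new (i, w, x)
  "moutsmwunq" → prefix "mouts" already present; 5 new (m, w, u, n, q)
  "fkevou" → prefix "fkevo" already present; 1 new (u)
  "moutsr" → prefix "mouts" already present; 1 new (r)
  "fkexvqhyka" → prefix "fke" already present; 7 new (x, v, q, h, y, k, a)
  "moutscymz" → prefix "mouts" already present; 4 new (c, y, m, z)
  "moutspyt" → prefix "mouts" already present; 3 new (p, y, t)
Total nodes = 6 + 8 + 2 + 4 + 1 + 7 + 1 + 3 + 1 + 3 + 3 + 5 + 1 + 1 + 7 + 4 + 3 = 60

60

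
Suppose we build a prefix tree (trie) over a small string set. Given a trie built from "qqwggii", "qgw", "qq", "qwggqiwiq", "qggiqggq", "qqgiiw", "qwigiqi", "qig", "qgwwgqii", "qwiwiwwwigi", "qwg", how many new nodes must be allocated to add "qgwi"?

Walking "qgwi" from the root, the first 3 characters ("qgw") follow existing edges; "i" is the first miss.
So 4 − 3 = 1 new nodes.

1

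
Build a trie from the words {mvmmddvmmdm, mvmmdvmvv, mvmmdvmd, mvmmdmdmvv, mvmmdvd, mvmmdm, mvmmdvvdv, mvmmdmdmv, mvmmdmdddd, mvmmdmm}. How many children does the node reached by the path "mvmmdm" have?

Follow the path "mvmmdm" to its node, then look at its outgoing edges.
Characters that immediately follow "mvmmdm" among the stored strings: {d, m}.
That node has 2 child edges.

2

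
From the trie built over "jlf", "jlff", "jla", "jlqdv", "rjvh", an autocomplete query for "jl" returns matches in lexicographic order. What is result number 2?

DFS of the "jl" subtree visits, in order: "jla", "jlf", "jlff", "jlqdv"
The 2nd is jlf.

jlf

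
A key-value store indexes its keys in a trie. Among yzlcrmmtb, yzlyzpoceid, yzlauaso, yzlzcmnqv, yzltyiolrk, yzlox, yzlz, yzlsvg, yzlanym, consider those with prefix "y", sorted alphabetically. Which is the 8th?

Words with prefix "y", in lexicographic order: "yzlanym", "yzlauaso", "yzlcrmmtb", "yzlox", "yzlsvg", "yzltyiolrk", "yzlyzpoceid", "yzlz", "yzlzcmnqv"
Position 8: yzlz

yzlz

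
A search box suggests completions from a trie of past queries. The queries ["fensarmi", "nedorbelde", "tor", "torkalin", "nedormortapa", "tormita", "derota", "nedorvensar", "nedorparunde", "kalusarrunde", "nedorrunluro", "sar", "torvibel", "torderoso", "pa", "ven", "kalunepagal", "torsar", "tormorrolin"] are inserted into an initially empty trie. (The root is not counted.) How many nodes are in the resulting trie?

111

Count nodes per top-level branch (shared prefixes stored once):
  'd'-branch (derota): 6 nodes
  'f'-branch (fensarmi): 8 nodes
  'k'-branch (kalunepagal, kalusarrunde): 19 nodes
  'n'-branch (nedorbelde, nedormortapa, nedorparunde, nedorrunluro, nedorvensar): 37 nodes
  'p'-branch (pa): 2 nodes
  's'-branch (sar): 3 nodes
  't'-branch (tor, torderoso, torkalin, tormita, tormorrolin, torsar, torvibel): 33 nodes
  'v'-branch (ven): 3 nodes
Sum: 111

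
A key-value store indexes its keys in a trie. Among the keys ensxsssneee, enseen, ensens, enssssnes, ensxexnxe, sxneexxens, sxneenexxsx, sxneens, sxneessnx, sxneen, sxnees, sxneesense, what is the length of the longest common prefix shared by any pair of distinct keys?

The deepest shared node is where two words last agree before diverging.
"sxneen" and "sxneenexxsx" agree on "sxneen" (6 characters) before diverging; nothing deeper is shared.
Longest shared-prefix length: 6

6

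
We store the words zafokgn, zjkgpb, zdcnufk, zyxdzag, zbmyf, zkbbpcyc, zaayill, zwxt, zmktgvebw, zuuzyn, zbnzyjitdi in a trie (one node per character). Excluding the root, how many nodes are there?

64

Insert word by word; a character creates a node only if that edge doesn't already exist:
  "zafokgn" → 7 new (z, a, f, o, k, g, n)
  "zjkgpb" → prefix "z" already present; 5 new (j, k, g, p, b)
  "zdcnufk" → prefix "z" already present; 6 new (d, c, n, u, f, k)
  "zyxdzag" → prefix "z" already present; 6 new (y, x, d, z, a, g)
  "zbmyf" → prefix "z" already present; 4 new (b, m, y, f)
  "zkbbpcyc" → prefix "z" already present; 7 new (k, b, b, p, c, y, c)
  "zaayill" → prefix "za" already present; 5 new (a, y, i, l, l)
  "zwxt" → prefix "z" already present; 3 new (w, x, t)
  "zmktgvebw" → prefix "z" already present; 8 new (m, k, t, g, v, e, b, w)
  "zuuzyn" → prefix "z" already present; 5 new (u, u, z, y, n)
  "zbnzyjitdi" → prefix "zb" already present; 8 new (n, z, y, j, i, t, d, i)
Total nodes = 7 + 5 + 6 + 6 + 4 + 7 + 5 + 3 + 8 + 5 + 8 = 64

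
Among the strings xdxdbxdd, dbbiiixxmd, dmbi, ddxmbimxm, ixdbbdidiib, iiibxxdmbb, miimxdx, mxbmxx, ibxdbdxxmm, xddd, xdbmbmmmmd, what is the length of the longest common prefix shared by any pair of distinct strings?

2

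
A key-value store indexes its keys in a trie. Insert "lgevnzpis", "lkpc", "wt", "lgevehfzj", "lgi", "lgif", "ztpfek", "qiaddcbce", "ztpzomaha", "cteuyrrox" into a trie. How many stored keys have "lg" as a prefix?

4

Walk to "lg"; the words in its subtree are exactly those with that prefix.
Words under "lg": lgevehfzj, lgevnzpis, lgi, lgif
Count: 4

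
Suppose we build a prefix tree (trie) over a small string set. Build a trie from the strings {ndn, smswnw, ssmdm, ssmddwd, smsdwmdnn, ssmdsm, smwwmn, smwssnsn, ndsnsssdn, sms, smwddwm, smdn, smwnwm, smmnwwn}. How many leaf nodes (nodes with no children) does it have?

A leaf is a node with no children — equivalently, the end of a word that is not a proper prefix of any other stored word.
Those words: "ndn", "ndsnsssdn", "smdn", "smmnwwn", "smsdwmdnn", "smswnw", "smwddwm", "smwnwm", "smwssnsn", "smwwmn", "ssmddwd", "ssmdm", "ssmdsm"
Leaf count: 13

13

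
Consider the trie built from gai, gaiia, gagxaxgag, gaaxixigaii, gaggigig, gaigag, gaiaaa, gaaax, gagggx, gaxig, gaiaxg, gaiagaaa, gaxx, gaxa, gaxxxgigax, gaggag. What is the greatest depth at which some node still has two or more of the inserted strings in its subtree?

4

Look for the deepest trie node that still has at least two words in its subtree.
"gaggag" and "gagggx" agree on "gagg" (4 characters) before diverging; nothing deeper is shared.
Longest shared-prefix length: 4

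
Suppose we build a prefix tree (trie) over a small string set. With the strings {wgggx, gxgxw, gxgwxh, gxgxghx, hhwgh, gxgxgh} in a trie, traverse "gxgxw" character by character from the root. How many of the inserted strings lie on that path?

Check each prefix of "gxgxw" against the stored set — each match is an end-marker on the path.
Prefixes of the query that are stored words: "gxgxw"
Count: 1

1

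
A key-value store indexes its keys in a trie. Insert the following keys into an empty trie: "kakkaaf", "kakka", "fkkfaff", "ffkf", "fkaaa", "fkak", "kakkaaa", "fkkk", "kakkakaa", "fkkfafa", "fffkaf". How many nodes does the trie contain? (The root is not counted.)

Trace insertions, counting only characters that open a new branch:
  "kakkaaf" → 7 new (k, a, k, k, a, a, f)
  "kakka" → prefix "kakka" already present; 0 new (none)
  "fkkfaff" → 7 new (f, k, k, f, a, f, f)
  "ffkf" → prefix "f" already present; 3 new (f, k, f)
  "fkaaa" → prefix "fk" already present; 3 new (a, a, a)
  "fkak" → prefix "fka" already present; 1 new (k)
  "kakkaaa" → prefix "kakkaa" already present; 1 new (a)
  "fkkk" → prefix "fkk" already present; 1 new (k)
  "kakkakaa" → prefix "kakka" already present; 3 new (k, a, a)
  "fkkfafa" → prefix "fkkfaf" already present; 1 new (a)
  "fffkaf" → prefix "ff" already present; 4 new (f, k, a, f)
Total nodes = 7 + 0 + 7 + 3 + 3 + 1 + 1 + 1 + 3 + 1 + 4 = 31

31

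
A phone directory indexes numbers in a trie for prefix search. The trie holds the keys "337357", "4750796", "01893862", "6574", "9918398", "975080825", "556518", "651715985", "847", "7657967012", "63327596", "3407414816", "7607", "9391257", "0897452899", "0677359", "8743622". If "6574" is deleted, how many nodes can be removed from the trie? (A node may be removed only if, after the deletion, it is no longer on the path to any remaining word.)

2

After clearing the end-marker at "6574", prune upward until reaching a node still needed by another word.
The suffix "74" (2 nodes) is used only by "6574"; the node for "65" still has the child "1", so pruning stops there.
Nodes removed: 2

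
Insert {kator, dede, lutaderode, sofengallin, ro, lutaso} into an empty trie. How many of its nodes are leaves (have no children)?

Leaves are exactly the stored words that no other stored word extends.
Those words: "dede", "kator", "lutaderode", "lutaso", "ro", "sofengallin"
Leaf count: 6

6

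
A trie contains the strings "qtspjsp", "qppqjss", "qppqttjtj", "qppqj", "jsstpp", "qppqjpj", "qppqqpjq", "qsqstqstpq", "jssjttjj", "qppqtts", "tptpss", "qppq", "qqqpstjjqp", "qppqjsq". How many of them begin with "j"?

Traverse to the node for "j", then collect every word in that subtree.
Matches: "jssjttjj", "jsstpp"
Count: 2

2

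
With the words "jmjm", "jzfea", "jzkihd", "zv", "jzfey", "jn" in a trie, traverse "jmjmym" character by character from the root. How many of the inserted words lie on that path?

1

Traverse "jmjmym" character by character; count nodes along the way that are marked as word ends.
Prefixes of the query that are stored words: "jmjm"
Count: 1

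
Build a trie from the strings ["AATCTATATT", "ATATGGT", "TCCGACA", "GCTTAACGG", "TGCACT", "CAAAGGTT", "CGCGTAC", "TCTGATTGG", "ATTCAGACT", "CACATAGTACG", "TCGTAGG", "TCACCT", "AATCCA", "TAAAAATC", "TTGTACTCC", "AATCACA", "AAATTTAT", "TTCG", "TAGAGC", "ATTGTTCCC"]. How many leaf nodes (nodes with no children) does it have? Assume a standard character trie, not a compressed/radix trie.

Leaves are exactly the stored words that no other stored word extends.
Those words: "AAATTTAT", "AATCACA", "AATCCA", "AATCTATATT", "ATATGGT", "ATTCAGACT", "ATTGTTCCC", "CAAAGGTT", "CACATAGTACG", "CGCGTAC", "GCTTAACGG", "TAAAAATC", "TAGAGC", "TCACCT", "TCCGACA", "TCGTAGG", "TCTGATTGG", "TGCACT", "TTCG", "TTGTACTCC"
Leaf count: 20

20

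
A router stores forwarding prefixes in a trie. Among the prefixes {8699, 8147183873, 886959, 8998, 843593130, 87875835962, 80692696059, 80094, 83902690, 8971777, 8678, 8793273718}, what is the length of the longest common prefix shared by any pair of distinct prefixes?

2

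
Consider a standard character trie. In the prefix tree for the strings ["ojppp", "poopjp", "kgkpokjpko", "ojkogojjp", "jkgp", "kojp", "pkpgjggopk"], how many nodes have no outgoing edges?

Leaves are exactly the stored words that no other stored word extends.
Those words: "jkgp", "kgkpokjpko", "kojp", "ojkogojjp", "ojppp", "pkpgjggopk", "poopjp"
Leaf count: 7

7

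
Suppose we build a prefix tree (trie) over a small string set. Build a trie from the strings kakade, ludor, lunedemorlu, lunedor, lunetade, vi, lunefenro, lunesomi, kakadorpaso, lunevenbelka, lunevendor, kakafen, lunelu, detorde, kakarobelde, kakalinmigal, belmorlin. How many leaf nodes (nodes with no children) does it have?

A leaf is a node with no children — equivalently, the end of a word that is not a proper prefix of any other stored word.
Those words: "belmorlin", "detorde", "kakade", "kakadorpaso", "kakafen", "kakalinmigal", "kakarobelde", "ludor", "lunedemorlu", "lunedor", "lunefenro", "lunelu", "lunesomi", "lunetade", "lunevenbelka", "lunevendor", "vi"
Leaf count: 17

17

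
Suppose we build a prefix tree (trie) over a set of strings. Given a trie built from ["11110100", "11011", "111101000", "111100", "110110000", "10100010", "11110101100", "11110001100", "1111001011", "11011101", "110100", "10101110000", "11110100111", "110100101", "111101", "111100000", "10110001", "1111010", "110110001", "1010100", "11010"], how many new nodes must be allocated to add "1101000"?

1

The longest prefix of "1101000" already in the trie is "110100" (length 6).
So 7 − 6 = 1 new nodes.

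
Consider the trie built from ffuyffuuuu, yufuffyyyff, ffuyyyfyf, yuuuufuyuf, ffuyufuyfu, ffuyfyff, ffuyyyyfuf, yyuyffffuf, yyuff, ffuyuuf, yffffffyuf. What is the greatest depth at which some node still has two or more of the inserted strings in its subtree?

6

Look for the deepest trie node that still has at least two words in its subtree.
e.g. "ffuyyyfyf" and "ffuyyyyfuf" share the prefix "ffuyyy" of length 6; no pair shares a longer one.
Longest shared-prefix length: 6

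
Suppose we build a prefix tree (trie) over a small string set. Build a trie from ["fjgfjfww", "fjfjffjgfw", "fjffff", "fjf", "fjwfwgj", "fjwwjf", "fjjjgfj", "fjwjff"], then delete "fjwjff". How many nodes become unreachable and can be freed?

Walk "fjwjff" from the leaf back toward the root, removing each node that no remaining word uses.
The suffix "jff" (3 nodes) is used only by "fjwjff"; the node for "fjw" still has the child "f", so pruning stops there.
Nodes removed: 3

3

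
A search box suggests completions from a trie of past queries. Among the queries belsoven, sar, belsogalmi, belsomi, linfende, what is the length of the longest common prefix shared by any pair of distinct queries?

5

Equivalently: take the maximum, over all pairs, of their longest common prefix length.
"belsogalmi" and "belsomi" agree on "belso" (5 characters) before diverging; nothing deeper is shared.
Longest shared-prefix length: 5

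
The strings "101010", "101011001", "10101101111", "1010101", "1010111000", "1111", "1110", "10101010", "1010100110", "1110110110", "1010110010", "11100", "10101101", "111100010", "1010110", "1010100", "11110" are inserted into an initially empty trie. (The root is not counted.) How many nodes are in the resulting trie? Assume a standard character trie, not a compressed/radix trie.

41

Insert word by word; a character creates a node only if that edge doesn't already exist:
  "101010" → 6 new (1, 0, 1, 0, 1, 0)
  "101011001" → prefix "10101" already present; 4 new (1, 0, 0, 1)
  "10101101111" → prefix "1010110" already present; 4 new (1, 1, 1, 1)
  "1010101" → prefix "101010" already present; 1 new (1)
  "1010111000" → prefix "101011" already present; 4 new (1, 0, 0, 0)
  "1111" → prefix "1" already present; 3 new (1, 1, 1)
  "1110" → prefix "111" already present; 1 new (0)
  "10101010" → prefix "1010101" already present; 1 new (0)
  "1010100110" → prefix "101010" already present; 4 new (0, 1, 1, 0)
  "1110110110" → prefix "1110" already present; 6 new (1, 1, 0, 1, 1, 0)
  "1010110010" → prefix "101011001" already present; 1 new (0)
  "11100" → prefix "1110" already present; 1 new (0)
  "10101101" → prefix "10101101" already present; 0 new (none)
  "111100010" → prefix "1111" already present; 5 new (0, 0, 0, 1, 0)
  "1010110" → prefix "1010110" already present; 0 new (none)
  "1010100" → prefix "1010100" already present; 0 new (none)
  "11110" → prefix "11110" already present; 0 new (none)
Total nodes = 6 + 4 + 4 + 1 + 4 + 3 + 1 + 1 + 4 + 6 + 1 + 1 + 0 + 5 + 0 + 0 + 0 = 41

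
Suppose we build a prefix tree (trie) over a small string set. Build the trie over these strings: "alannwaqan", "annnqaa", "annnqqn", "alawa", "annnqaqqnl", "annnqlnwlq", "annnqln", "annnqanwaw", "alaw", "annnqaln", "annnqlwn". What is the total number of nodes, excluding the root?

37

For each word, the new-node count is its length minus the longest prefix already in the trie:
  "alannwaqan" → 10 new (a, l, a, n, n, w, a, q, a, n)
  "annnqaa" → prefix "a" already present; 6 new (n, n, n, q, a, a)
  "annnqqn" → prefix "annnq" already present; 2 new (q, n)
  "alawa" → prefix "ala" already present; 2 new (w, a)
  "annnqaqqnl" → prefix "annnqa" already present; 4 new (q, q, n, l)
  "annnqlnwlq" → prefix "annnq" already present; 5 new (l, n, w, l, q)
  "annnqln" → prefix "annnqln" already present; 0 new (none)
  "annnqanwaw" → prefix "annnqa" already present; 4 new (n, w, a, w)
  "alaw" → prefix "alaw" already present; 0 new (none)
  "annnqaln" → prefix "annnqa" already present; 2 new (l, n)
  "annnqlwn" → prefix "annnql" already present; 2 new (w, n)
Total nodes = 10 + 6 + 2 + 2 + 4 + 5 + 0 + 4 + 0 + 2 + 2 = 37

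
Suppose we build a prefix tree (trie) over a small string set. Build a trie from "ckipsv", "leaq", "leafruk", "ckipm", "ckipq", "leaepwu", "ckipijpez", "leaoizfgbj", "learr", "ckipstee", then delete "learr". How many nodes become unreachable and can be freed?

Walk "learr" from the leaf back toward the root, removing each node that no remaining word uses.
The suffix "rr" (2 nodes) is used only by "learr"; the node for "lea" still has the child "q", so pruning stops there.
Nodes removed: 2

2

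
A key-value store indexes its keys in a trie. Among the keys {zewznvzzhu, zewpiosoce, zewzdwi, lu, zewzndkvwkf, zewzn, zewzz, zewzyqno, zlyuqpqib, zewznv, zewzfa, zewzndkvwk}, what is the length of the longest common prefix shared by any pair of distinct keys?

The deepest shared node is where two words last agree before diverging.
"zewzndkvwk" and "zewzndkvwkf" agree on "zewzndkvwk" (10 characters) before diverging; nothing deeper is shared.
Longest shared-prefix length: 10

10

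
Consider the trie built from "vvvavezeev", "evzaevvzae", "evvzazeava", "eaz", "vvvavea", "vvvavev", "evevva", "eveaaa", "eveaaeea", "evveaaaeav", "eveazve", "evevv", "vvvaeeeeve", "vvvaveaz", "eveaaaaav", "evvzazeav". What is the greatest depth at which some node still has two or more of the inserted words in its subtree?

9

The deepest shared node is where two words last agree before diverging.
"evvzazeav" and "evvzazeava" agree on "evvzazeav" (9 characters) before diverging; nothing deeper is shared.
Longest shared-prefix length: 9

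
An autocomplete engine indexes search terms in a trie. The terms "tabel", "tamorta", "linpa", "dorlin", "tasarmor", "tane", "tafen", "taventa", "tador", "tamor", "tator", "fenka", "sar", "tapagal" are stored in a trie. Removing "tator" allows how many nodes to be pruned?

A node on "tator"'s path can go only if nothing else ends at it or branches off below it.
The suffix "tor" (3 nodes) is used only by "tator"; the node for "ta" still has the child "b", so pruning stops there.
Nodes removed: 3

3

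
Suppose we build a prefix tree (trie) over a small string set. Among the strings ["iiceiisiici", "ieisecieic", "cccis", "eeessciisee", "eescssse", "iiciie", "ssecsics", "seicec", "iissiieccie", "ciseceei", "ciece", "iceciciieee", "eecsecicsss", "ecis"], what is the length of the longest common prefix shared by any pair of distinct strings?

3

Look for the deepest trie node that still has at least two words in its subtree.
"iiceiisiici" and "iiciie" agree on "iic" (3 characters) before diverging; nothing deeper is shared.
Longest shared-prefix length: 3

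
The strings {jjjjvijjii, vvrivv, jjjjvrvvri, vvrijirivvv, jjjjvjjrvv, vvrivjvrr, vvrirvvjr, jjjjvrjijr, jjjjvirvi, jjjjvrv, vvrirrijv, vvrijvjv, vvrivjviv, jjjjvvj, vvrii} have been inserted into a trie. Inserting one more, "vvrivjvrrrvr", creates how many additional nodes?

3

"vvrivjvrr" is already a path in the trie; the remaining "rvr" must be added.
So 12 − 9 = 3 new nodes.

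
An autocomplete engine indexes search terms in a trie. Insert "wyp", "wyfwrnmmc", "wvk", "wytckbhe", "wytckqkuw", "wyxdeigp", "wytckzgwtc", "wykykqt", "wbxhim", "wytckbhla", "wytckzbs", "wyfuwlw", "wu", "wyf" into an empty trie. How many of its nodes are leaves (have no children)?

Leaves are exactly the stored words that no other stored word extends.
Those words: "wbxhim", "wu", "wvk", "wyfuwlw", "wyfwrnmmc", "wykykqt", "wyp", "wytckbhe", "wytckbhla", "wytckqkuw", "wytckzbs", "wytckzgwtc", "wyxdeigp"
Leaf count: 13

13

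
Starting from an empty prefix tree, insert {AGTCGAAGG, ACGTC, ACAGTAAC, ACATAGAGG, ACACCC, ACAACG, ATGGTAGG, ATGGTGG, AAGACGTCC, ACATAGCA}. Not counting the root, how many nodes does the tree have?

50

For each word, the new-node count is its length minus the longest prefix already in the trie:
  "AGTCGAAGG" → 9 new (A, G, T, C, G, A, A, G, G)
  "ACGTC" → prefix "A" already present; 4 new (C, G, T, C)
  "ACAGTAAC" → prefix "AC" already present; 6 new (A, G, T, A, A, C)
  "ACATAGAGG" → prefix "ACA" already present; 6 new (T, A, G, A, G, G)
  "ACACCC" → prefix "ACA" already present; 3 new (C, C, C)
  "ACAACG" → prefix "ACA" already present; 3 new (A, C, G)
  "ATGGTAGG" → prefix "A" already present; 7 new (T, G, G, T, A, G, G)
  "ATGGTGG" → prefix "ATGGT" already present; 2 new (G, G)
  "AAGACGTCC" → prefix "A" already present; 8 new (A, G, A, C, G, T, C, C)
  "ACATAGCA" → prefix "ACATAG" already present; 2 new (C, A)
Total nodes = 9 + 4 + 6 + 6 + 3 + 3 + 7 + 2 + 8 + 2 = 50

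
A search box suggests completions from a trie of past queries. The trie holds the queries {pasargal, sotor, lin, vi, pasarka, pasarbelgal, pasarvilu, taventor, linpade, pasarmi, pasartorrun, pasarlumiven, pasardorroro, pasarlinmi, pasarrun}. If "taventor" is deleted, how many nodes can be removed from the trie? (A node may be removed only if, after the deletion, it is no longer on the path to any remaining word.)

8

A node on "taventor"'s path can go only if nothing else ends at it or branches off below it.
No other word shares any prefix with "taventor", so all 8 of its nodes go.
Nodes removed: 8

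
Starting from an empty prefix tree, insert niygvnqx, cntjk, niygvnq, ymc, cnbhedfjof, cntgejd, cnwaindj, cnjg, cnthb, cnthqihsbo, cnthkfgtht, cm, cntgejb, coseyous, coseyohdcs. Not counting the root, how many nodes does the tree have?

63

Count nodes per top-level branch (shared prefixes stored once):
  'c'-branch (cm, cnbhedfjof, cnjg, cntgejb, cntgejd, cnthb, cnthkfgtht, cnthqihsbo, cntjk, cnwaindj, coseyohdcs, coseyous): 52 nodes
  'n'-branch (niygvnq, niygvnqx): 8 nodes
  'y'-branch (ymc): 3 nodes
Sum: 63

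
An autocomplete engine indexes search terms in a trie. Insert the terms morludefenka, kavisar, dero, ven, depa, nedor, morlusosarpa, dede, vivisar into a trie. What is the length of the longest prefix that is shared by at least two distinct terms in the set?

5

The deepest shared node is where two words last agree before diverging.
e.g. "morludefenka" and "morlusosarpa" share the prefix "morlu" of length 5; no pair shares a longer one.
Longest shared-prefix length: 5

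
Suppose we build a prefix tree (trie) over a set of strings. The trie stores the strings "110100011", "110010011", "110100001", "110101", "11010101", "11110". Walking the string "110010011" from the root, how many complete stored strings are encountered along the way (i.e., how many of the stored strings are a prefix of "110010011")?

Walk "110010011" from the root; an end-of-word marker is hit whenever a stored word is a prefix of "110010011".
Prefixes of the query that are stored words: "110010011"
Count: 1

1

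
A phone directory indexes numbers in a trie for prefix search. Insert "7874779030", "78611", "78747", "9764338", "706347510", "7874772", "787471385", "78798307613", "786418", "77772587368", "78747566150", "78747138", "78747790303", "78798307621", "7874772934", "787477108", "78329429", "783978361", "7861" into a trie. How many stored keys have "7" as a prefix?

18

Traverse to the node for "7", then collect every word in that subtree.
Matches: "706347510", "77772587368", "78329429", "783978361", "7861", "78611", "786418", "78747", "78747138", "787471385", "78747566150", "787477108", "7874772", "7874772934", "7874779030", "78747790303", "78798307613", "78798307621"
Count: 18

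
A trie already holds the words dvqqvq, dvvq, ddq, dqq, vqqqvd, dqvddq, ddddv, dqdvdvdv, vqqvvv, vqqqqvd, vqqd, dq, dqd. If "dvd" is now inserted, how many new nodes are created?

Walking "dvd" from the root, the first 2 characters ("dv") follow existing edges; "d" is the first miss.
New nodes needed: |"dvd"| − 2 = 3 − 2 = 1.

1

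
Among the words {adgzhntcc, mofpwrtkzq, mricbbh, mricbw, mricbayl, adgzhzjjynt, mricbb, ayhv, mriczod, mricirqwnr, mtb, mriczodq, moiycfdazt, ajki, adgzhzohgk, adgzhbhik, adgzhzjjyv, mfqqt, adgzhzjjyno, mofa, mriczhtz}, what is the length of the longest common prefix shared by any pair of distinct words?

10

Look for the deepest trie node that still has at least two words in its subtree.
"adgzhzjjyno" and "adgzhzjjynt" agree on "adgzhzjjyn" (10 characters) before diverging; nothing deeper is shared.
Longest shared-prefix length: 10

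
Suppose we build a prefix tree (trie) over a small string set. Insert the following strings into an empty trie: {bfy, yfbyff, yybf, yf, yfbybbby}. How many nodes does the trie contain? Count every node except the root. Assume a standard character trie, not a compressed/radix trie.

16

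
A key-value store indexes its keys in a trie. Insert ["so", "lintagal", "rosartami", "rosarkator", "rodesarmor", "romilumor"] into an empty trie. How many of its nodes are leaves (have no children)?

Leaves are exactly the stored words that no other stored word extends.
Those words: "lintagal", "rodesarmor", "romilumor", "rosarkator", "rosartami", "so"
Leaf count: 6

6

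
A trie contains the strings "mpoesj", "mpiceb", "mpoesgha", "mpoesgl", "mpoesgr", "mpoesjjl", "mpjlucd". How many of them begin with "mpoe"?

5

Filter for entries beginning with "mpoe":
Words under "mpoe": mpoesgha, mpoesgl, mpoesgr, mpoesj, mpoesjjl
Count: 5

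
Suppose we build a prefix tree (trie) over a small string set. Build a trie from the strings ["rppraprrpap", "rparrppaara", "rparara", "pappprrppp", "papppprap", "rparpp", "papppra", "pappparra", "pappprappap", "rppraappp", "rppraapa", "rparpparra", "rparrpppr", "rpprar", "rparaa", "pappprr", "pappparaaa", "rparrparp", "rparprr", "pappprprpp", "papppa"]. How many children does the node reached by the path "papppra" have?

Follow the path "papppra" to its node, then look at its outgoing edges.
Distinct next characters after "papppra": p.
That node has 1 child edge.

1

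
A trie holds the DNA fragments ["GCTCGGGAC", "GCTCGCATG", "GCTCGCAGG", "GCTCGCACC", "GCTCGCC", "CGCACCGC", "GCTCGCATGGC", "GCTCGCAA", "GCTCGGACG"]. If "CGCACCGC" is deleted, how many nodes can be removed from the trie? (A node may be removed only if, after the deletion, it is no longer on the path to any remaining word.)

8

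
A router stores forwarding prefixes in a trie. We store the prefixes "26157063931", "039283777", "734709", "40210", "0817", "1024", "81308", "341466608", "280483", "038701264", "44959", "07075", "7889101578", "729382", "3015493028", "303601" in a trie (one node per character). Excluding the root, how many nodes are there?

99

For each word, the new-node count is its length minus the longest prefix already in the trie:
  "26157063931" → 11 new (2, 6, 1, 5, 7, 0, 6, 3, 9, 3, 1)
  "039283777" → 9 new (0, 3, 9, 2, 8, 3, 7, 7, 7)
  "734709" → 6 new (7, 3, 4, 7, 0, 9)
  "40210" → 5 new (4, 0, 2, 1, 0)
  "0817" → prefix "0" already present; 3 new (8, 1, 7)
  "1024" → 4 new (1, 0, 2, 4)
  "81308" → 5 new (8, 1, 3, 0, 8)
  "341466608" → 9 new (3, 4, 1, 4, 6, 6, 6, 0, 8)
  "280483" → prefix "2" already present; 5 new (8, 0, 4, 8, 3)
  "038701264" → prefix "03" already present; 7 new (8, 7, 0, 1, 2, 6, 4)
  "44959" → prefix "4" already present; 4 new (4, 9, 5, 9)
  "07075" → prefix "0" already present; 4 new (7, 0, 7, 5)
  "7889101578" → prefix "7" already present; 9 new (8, 8, 9, 1, 0, 1, 5, 7, 8)
  "729382" → prefix "7" already present; 5 new (2, 9, 3, 8, 2)
  "3015493028" → prefix "3" already present; 9 new (0, 1, 5, 4, 9, 3, 0, 2, 8)
  "303601" → prefix "30" already present; 4 new (3, 6, 0, 1)
Total nodes = 11 + 9 + 6 + 5 + 3 + 4 + 5 + 9 + 5 + 7 + 4 + 4 + 9 + 5 + 9 + 4 = 99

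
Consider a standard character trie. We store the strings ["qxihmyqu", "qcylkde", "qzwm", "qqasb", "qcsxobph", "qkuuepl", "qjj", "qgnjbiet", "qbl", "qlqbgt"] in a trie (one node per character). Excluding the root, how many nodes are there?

Insert word by word; a character creates a node only if that edge doesn't already exist:
  "qxihmyqu" → 8 new (q, x, i, h, m, y, q, u)
  "qcylkde" → prefix "q" already present; 6 new (c, y, l, k, d, e)
  "qzwm" → prefix "q" already present; 3 new (z, w, m)
  "qqasb" → prefix "q" already present; 4 new (q, a, s, b)
  "qcsxobph" → prefix "qc" already present; 6 new (s, x, o, b, p, h)
  "qkuuepl" → prefix "q" already present; 6 new (k, u, u, e, p, l)
  "qjj" → prefix "q" already present; 2 new (j, j)
  "qgnjbiet" → prefix "q" already present; 7 new (g, n, j, b, i, e, t)
  "qbl" → prefix "q" already present; 2 new (b, l)
  "qlqbgt" → prefix "q" already present; 5 new (l, q, b, g, t)
Total nodes = 8 + 6 + 3 + 4 + 6 + 6 + 2 + 7 + 2 + 5 = 49

49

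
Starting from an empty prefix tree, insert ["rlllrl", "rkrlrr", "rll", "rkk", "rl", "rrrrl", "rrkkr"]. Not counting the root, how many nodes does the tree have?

Count nodes per top-level branch (shared prefixes stored once):
  'r'-branch (rkk, rkrlrr, rl, rll, rlllrl, rrkkr, rrrrl): 19 nodes
Sum: 19

19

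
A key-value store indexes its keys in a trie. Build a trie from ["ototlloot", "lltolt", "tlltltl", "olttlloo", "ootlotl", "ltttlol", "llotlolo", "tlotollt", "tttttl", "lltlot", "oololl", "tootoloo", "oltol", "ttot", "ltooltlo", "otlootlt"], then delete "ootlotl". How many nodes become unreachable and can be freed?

5

After clearing the end-marker at "ootlotl", prune upward until reaching a node still needed by another word.
The suffix "tlotl" (5 nodes) is used only by "ootlotl"; the node for "oo" still has the child "l", so pruning stops there.
Nodes removed: 5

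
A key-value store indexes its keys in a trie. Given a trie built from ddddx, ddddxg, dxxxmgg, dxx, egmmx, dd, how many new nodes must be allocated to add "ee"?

The longest prefix of "ee" already in the trie is "e" (length 1).
So 2 − 1 = 1 new nodes.

1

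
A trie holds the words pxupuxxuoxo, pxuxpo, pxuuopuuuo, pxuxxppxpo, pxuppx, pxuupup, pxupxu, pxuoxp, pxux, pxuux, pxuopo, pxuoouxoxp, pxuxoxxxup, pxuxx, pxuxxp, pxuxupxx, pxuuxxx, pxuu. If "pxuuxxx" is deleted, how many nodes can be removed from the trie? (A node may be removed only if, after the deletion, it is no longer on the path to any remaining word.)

A node on "pxuuxxx"'s path can go only if nothing else ends at it or branches off below it.
The suffix "xx" (2 nodes) is used only by "pxuuxxx"; "pxuux" is itself a stored word, so pruning stops there.
Nodes removed: 2

2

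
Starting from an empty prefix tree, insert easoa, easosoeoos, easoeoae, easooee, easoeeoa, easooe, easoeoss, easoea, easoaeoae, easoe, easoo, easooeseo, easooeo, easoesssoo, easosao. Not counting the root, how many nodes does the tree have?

Trace insertions, counting only characters that open a new branch:
  "easoa" → 5 new (e, a, s, o, a)
  "easosoeoos" → prefix "easo" already present; 6 new (s, o, e, o, o, s)
  "easoeoae" → prefix "easo" already present; 4 new (e, o, a, e)
  "easooee" → prefix "easo" already present; 3 new (o, e, e)
  "easoeeoa" → prefix "easoe" already present; 3 new (e, o, a)
  "easooe" → prefix "easooe" already present; 0 new (none)
  "easoeoss" → prefix "easoeo" already present; 2 new (s, s)
  "easoea" → prefix "easoe" already present; 1 new (a)
  "easoaeoae" → prefix "easoa" already present; 4 new (e, o, a, e)
  "easoe" → prefix "easoe" already present; 0 new (none)
  "easoo" → prefix "easoo" already present; 0 new (none)
  "easooeseo" → prefix "easooe" already present; 3 new (s, e, o)
  "easooeo" → prefix "easooe" already present; 1 new (o)
  "easoesssoo" → prefix "easoe" already present; 5 new (s, s, s, o, o)
  "easosao" → prefix "easos" already present; 2 new (a, o)
Total nodes = 5 + 6 + 4 + 3 + 3 + 0 + 2 + 1 + 4 + 0 + 0 + 3 + 1 + 5 + 2 = 39

39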